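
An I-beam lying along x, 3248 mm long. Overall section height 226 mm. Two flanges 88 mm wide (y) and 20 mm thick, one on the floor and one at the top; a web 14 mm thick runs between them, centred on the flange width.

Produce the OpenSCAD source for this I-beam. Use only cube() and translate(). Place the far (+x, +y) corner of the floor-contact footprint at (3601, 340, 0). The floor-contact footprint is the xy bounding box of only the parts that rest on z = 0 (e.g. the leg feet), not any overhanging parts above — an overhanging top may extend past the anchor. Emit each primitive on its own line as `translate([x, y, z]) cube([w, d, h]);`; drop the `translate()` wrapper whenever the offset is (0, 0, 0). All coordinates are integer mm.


translate([353, 252, 0]) cube([3248, 88, 20]);
translate([353, 289, 20]) cube([3248, 14, 186]);
translate([353, 252, 206]) cube([3248, 88, 20]);


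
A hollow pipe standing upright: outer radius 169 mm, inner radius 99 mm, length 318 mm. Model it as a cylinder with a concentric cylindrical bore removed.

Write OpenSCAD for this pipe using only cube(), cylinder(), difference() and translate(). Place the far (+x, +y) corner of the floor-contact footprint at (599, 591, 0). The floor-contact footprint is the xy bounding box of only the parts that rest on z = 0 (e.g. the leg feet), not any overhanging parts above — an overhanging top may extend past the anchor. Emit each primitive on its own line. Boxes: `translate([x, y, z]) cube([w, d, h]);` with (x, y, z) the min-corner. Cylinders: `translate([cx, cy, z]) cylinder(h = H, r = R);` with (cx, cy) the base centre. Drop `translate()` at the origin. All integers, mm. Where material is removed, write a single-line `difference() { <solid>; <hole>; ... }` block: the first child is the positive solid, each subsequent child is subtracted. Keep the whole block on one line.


difference() { translate([430, 422, 0]) cylinder(h = 318, r = 169); translate([430, 422, 0]) cylinder(h = 318, r = 99); }


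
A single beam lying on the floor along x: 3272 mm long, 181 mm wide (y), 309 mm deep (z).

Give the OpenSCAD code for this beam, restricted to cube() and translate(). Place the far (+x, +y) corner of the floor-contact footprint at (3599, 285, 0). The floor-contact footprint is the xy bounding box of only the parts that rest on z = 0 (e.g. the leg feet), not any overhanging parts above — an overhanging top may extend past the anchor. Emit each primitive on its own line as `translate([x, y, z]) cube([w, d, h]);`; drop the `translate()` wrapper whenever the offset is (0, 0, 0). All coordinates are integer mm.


translate([327, 104, 0]) cube([3272, 181, 309]);


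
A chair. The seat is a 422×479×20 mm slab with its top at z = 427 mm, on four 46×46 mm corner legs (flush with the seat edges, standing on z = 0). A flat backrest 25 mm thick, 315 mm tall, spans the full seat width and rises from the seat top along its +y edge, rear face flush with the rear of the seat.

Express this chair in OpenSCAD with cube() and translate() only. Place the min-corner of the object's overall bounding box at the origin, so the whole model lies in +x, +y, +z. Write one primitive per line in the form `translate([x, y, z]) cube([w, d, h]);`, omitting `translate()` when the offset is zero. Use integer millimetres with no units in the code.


translate([0, 0, 407]) cube([422, 479, 20]);
cube([46, 46, 407]);
translate([376, 0, 0]) cube([46, 46, 407]);
translate([0, 433, 0]) cube([46, 46, 407]);
translate([376, 433, 0]) cube([46, 46, 407]);
translate([0, 454, 427]) cube([422, 25, 315]);


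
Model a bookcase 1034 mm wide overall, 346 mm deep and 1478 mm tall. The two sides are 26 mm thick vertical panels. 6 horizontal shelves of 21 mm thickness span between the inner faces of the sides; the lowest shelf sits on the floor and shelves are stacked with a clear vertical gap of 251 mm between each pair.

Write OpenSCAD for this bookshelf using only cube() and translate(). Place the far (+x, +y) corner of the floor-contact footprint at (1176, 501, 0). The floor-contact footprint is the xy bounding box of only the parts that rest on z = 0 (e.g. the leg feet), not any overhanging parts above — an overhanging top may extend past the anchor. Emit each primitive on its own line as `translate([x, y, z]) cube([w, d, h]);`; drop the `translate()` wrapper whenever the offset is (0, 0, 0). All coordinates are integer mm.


translate([142, 155, 0]) cube([26, 346, 1478]);
translate([1150, 155, 0]) cube([26, 346, 1478]);
translate([168, 155, 0]) cube([982, 346, 21]);
translate([168, 155, 272]) cube([982, 346, 21]);
translate([168, 155, 544]) cube([982, 346, 21]);
translate([168, 155, 816]) cube([982, 346, 21]);
translate([168, 155, 1088]) cube([982, 346, 21]);
translate([168, 155, 1360]) cube([982, 346, 21]);


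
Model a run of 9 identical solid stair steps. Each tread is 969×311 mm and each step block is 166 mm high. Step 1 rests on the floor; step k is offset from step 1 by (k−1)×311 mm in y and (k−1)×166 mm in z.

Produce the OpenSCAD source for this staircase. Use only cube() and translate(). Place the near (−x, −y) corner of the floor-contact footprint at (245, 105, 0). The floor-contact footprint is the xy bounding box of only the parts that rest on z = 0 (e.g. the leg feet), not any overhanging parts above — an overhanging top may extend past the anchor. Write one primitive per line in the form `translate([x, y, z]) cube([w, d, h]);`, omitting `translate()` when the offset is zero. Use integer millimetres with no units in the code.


translate([245, 105, 0]) cube([969, 311, 166]);
translate([245, 416, 166]) cube([969, 311, 166]);
translate([245, 727, 332]) cube([969, 311, 166]);
translate([245, 1038, 498]) cube([969, 311, 166]);
translate([245, 1349, 664]) cube([969, 311, 166]);
translate([245, 1660, 830]) cube([969, 311, 166]);
translate([245, 1971, 996]) cube([969, 311, 166]);
translate([245, 2282, 1162]) cube([969, 311, 166]);
translate([245, 2593, 1328]) cube([969, 311, 166]);


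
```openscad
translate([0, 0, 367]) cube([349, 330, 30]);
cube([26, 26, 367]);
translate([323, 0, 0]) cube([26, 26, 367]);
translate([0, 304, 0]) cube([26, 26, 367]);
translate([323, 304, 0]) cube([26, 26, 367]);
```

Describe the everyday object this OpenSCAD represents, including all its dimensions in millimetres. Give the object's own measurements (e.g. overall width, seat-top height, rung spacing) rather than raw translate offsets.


A simple wooden stool: a rectangular seat 349 mm (x) by 330 mm (y), 30 mm thick, top face at z = 397 mm, on four square legs, each 26×26 mm in cross-section. The legs rest on z = 0, each flush with a corner of the seat.


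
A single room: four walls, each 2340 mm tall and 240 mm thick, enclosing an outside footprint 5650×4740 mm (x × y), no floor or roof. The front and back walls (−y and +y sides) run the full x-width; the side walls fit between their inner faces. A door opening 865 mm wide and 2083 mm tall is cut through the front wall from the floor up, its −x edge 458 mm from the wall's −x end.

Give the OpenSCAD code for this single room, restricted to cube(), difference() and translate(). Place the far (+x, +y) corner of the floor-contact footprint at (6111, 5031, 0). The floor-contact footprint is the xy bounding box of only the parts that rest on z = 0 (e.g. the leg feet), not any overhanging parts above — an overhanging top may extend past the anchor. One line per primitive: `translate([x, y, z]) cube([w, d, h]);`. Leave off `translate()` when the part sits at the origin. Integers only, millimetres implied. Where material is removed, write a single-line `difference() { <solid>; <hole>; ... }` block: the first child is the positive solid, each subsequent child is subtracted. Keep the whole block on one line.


difference() { translate([461, 291, 0]) cube([5650, 240, 2340]); translate([919, 291, 0]) cube([865, 240, 2083]); }
translate([461, 4791, 0]) cube([5650, 240, 2340]);
translate([461, 531, 0]) cube([240, 4260, 2340]);
translate([5871, 531, 0]) cube([240, 4260, 2340]);


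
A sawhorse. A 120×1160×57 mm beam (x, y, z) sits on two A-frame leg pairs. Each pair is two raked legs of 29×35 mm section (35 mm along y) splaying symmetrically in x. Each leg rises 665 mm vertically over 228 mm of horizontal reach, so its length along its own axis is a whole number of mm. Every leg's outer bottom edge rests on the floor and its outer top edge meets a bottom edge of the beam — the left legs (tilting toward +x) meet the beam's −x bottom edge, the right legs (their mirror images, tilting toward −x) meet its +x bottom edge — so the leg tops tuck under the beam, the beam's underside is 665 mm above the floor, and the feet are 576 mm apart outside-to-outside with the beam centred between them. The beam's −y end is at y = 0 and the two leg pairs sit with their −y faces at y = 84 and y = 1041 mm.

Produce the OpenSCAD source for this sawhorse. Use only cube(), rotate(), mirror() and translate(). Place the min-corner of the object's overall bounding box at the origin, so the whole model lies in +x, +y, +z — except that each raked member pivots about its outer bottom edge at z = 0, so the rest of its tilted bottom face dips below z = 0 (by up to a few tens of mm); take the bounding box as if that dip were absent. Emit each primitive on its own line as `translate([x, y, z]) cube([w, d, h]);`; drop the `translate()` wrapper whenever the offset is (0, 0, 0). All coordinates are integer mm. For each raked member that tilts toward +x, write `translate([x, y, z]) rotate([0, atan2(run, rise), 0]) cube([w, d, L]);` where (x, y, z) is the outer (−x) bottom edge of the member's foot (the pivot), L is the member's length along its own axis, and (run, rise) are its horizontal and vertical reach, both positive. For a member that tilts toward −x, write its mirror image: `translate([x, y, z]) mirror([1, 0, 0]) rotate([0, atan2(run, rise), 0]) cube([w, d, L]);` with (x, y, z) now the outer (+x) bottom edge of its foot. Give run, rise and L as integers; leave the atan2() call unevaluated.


translate([228, 0, 665]) cube([120, 1160, 57]);
translate([0, 84, 0]) rotate([0, atan2(228, 665), 0]) cube([29, 35, 703]);
translate([576, 84, 0]) mirror([1, 0, 0]) rotate([0, atan2(228, 665), 0]) cube([29, 35, 703]);
translate([0, 1041, 0]) rotate([0, atan2(228, 665), 0]) cube([29, 35, 703]);
translate([576, 1041, 0]) mirror([1, 0, 0]) rotate([0, atan2(228, 665), 0]) cube([29, 35, 703]);


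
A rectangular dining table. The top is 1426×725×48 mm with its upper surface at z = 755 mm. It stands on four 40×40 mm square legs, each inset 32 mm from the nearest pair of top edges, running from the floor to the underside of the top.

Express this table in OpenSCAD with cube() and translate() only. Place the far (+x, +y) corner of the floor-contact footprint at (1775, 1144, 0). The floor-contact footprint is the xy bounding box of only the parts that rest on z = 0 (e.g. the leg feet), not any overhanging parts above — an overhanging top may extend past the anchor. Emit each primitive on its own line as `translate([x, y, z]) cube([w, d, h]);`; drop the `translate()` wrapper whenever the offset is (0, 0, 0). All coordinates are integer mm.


// leg_h = 755 - 48 = 707
translate([381, 451, 707]) cube([1426, 725, 48]);
translate([413, 483, 0]) cube([40, 40, 707]);
translate([1735, 483, 0]) cube([40, 40, 707]);
translate([413, 1104, 0]) cube([40, 40, 707]);
translate([1735, 1104, 0]) cube([40, 40, 707]);


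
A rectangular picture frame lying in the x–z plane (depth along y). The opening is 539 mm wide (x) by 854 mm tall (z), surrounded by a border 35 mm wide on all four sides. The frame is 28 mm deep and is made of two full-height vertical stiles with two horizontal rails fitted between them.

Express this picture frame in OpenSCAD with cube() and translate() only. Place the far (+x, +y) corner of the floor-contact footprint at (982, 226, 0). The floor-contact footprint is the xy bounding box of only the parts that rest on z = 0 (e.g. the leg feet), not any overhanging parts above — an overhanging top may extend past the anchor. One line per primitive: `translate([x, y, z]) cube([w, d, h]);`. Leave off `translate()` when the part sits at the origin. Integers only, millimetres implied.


translate([373, 198, 0]) cube([35, 28, 924]);
translate([947, 198, 0]) cube([35, 28, 924]);
translate([408, 198, 0]) cube([539, 28, 35]);
translate([408, 198, 889]) cube([539, 28, 35]);


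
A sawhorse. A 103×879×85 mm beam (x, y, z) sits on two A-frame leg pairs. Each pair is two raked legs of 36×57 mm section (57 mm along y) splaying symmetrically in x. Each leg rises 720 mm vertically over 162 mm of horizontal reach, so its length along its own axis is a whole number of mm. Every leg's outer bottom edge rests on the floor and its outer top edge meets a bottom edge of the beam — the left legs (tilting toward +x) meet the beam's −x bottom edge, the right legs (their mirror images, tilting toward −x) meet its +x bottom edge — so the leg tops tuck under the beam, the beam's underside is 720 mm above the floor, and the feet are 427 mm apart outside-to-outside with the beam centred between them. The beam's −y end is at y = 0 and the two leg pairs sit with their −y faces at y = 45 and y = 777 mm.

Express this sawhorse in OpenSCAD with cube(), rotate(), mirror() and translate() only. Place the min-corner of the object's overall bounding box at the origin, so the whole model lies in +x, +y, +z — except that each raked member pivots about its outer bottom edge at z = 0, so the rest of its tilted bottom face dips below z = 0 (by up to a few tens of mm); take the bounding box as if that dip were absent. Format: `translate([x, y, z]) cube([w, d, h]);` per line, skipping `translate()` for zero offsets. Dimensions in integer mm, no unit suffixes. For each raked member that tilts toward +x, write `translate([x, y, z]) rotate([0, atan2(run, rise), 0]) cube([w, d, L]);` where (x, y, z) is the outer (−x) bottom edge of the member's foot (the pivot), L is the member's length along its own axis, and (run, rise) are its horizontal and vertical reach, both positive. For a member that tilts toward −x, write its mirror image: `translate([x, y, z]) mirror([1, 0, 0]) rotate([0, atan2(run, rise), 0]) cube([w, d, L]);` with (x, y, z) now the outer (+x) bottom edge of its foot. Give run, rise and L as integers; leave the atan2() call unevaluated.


translate([162, 0, 720]) cube([103, 879, 85]);
translate([0, 45, 0]) rotate([0, atan2(162, 720), 0]) cube([36, 57, 738]);
translate([427, 45, 0]) mirror([1, 0, 0]) rotate([0, atan2(162, 720), 0]) cube([36, 57, 738]);
translate([0, 777, 0]) rotate([0, atan2(162, 720), 0]) cube([36, 57, 738]);
translate([427, 777, 0]) mirror([1, 0, 0]) rotate([0, atan2(162, 720), 0]) cube([36, 57, 738]);


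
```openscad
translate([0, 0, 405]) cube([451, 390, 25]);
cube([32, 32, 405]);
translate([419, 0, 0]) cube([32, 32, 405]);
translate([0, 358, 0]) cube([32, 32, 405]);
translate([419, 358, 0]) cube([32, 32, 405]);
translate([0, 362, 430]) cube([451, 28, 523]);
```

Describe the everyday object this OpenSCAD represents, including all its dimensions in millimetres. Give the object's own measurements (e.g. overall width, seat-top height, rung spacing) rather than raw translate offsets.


A chair. The seat is a 451×390×25 mm slab with its top at z = 430 mm, on four 32×32 mm corner legs (flush with the seat edges, standing on z = 0). A flat backrest 28 mm thick, 523 mm tall, spans the full seat width and rises from the seat top along its +y edge, rear face flush with the rear of the seat.


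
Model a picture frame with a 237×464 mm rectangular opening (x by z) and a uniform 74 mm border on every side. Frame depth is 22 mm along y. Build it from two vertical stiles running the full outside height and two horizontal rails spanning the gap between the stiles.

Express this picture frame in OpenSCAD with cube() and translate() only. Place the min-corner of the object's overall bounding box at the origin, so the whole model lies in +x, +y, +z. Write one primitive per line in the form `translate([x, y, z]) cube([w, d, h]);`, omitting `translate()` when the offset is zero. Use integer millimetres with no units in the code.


cube([74, 22, 612]);
translate([311, 0, 0]) cube([74, 22, 612]);
translate([74, 0, 0]) cube([237, 22, 74]);
translate([74, 0, 538]) cube([237, 22, 74]);


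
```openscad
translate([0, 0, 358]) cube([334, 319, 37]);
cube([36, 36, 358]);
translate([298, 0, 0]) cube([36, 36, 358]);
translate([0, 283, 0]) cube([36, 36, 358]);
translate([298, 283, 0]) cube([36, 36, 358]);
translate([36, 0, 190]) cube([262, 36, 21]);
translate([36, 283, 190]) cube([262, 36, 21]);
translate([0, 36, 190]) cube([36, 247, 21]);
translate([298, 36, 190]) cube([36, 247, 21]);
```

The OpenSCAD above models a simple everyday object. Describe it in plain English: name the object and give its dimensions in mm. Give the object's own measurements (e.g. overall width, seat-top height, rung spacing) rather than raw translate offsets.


A four-legged stool. The seat is a 334×319×37 mm slab whose top surface is at z = 395 mm; four square legs, each 36×36 mm in cross-section, run from the floor (z = 0) to the underside of the seat, each flush with a corner of the seat. Four stretchers, 36 mm wide and 21 mm tall, connect adjacent legs with their undersides at z = 190 mm, each running between the inner faces of the legs it joins and aligned with the legs' outer faces on the other axis.


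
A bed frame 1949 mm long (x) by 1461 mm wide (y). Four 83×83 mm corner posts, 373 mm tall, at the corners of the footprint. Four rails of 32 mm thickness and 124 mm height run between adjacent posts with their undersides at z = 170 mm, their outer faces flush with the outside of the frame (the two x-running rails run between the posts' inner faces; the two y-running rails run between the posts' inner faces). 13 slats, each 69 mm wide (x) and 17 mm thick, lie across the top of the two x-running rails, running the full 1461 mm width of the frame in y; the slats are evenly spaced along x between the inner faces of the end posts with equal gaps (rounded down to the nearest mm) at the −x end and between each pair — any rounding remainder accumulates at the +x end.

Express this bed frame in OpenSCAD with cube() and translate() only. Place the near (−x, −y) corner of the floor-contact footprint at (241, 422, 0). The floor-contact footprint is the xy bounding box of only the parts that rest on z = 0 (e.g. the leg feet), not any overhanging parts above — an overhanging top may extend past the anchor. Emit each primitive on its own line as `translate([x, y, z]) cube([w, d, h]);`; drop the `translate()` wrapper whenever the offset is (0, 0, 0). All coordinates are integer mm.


// slat z = rail_z + rail_h = 170 + 124 = 294
// slat gap = ⌊(1783 − 13·69) / 14⌋ = 63
translate([241, 422, 0]) cube([83, 83, 373]);
translate([241, 1800, 0]) cube([83, 83, 373]);
translate([2107, 422, 0]) cube([83, 83, 373]);
translate([2107, 1800, 0]) cube([83, 83, 373]);
translate([324, 422, 170]) cube([1783, 32, 124]);
translate([324, 1851, 170]) cube([1783, 32, 124]);
translate([241, 505, 170]) cube([32, 1295, 124]);
translate([2158, 505, 170]) cube([32, 1295, 124]);
translate([387, 422, 294]) cube([69, 1461, 17]);
translate([519, 422, 294]) cube([69, 1461, 17]);
translate([651, 422, 294]) cube([69, 1461, 17]);
translate([783, 422, 294]) cube([69, 1461, 17]);
translate([915, 422, 294]) cube([69, 1461, 17]);
translate([1047, 422, 294]) cube([69, 1461, 17]);
translate([1179, 422, 294]) cube([69, 1461, 17]);
translate([1311, 422, 294]) cube([69, 1461, 17]);
translate([1443, 422, 294]) cube([69, 1461, 17]);
translate([1575, 422, 294]) cube([69, 1461, 17]);
translate([1707, 422, 294]) cube([69, 1461, 17]);
translate([1839, 422, 294]) cube([69, 1461, 17]);
translate([1971, 422, 294]) cube([69, 1461, 17]);


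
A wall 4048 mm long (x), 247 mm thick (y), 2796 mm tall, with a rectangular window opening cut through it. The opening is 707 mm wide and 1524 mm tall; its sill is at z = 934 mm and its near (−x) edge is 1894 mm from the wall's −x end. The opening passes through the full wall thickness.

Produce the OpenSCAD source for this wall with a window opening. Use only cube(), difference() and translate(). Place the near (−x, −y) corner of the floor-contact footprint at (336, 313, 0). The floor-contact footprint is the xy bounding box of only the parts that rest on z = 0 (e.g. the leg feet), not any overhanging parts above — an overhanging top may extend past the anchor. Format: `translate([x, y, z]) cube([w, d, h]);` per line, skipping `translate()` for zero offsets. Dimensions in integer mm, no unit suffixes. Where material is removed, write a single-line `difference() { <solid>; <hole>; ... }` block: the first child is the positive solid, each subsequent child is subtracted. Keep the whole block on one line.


difference() { translate([336, 313, 0]) cube([4048, 247, 2796]); translate([2230, 313, 934]) cube([707, 247, 1524]); }


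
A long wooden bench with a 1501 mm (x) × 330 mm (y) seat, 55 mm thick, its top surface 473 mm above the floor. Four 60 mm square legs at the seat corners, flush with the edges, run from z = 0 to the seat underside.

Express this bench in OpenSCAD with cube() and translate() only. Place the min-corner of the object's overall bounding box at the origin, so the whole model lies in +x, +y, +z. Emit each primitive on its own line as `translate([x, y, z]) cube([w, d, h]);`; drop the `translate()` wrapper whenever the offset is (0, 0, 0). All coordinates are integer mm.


translate([0, 0, 418]) cube([1501, 330, 55]);
cube([60, 60, 418]);
translate([0, 270, 0]) cube([60, 60, 418]);
translate([1441, 0, 0]) cube([60, 60, 418]);
translate([1441, 270, 0]) cube([60, 60, 418]);


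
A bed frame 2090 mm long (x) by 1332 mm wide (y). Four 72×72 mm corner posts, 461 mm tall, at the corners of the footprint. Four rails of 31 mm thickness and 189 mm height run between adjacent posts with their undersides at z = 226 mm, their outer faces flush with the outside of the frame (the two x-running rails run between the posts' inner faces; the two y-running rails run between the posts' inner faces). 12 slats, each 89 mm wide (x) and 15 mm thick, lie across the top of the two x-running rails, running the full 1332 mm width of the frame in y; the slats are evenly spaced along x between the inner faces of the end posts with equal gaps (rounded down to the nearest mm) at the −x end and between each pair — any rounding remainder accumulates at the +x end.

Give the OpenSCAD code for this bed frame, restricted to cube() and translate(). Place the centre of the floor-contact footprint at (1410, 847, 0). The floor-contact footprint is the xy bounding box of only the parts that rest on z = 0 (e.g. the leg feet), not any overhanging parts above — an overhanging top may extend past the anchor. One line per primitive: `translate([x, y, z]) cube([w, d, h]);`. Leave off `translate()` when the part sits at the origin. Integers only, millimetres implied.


translate([365, 181, 0]) cube([72, 72, 461]);
translate([365, 1441, 0]) cube([72, 72, 461]);
translate([2383, 181, 0]) cube([72, 72, 461]);
translate([2383, 1441, 0]) cube([72, 72, 461]);
translate([437, 181, 226]) cube([1946, 31, 189]);
translate([437, 1482, 226]) cube([1946, 31, 189]);
translate([365, 253, 226]) cube([31, 1188, 189]);
translate([2424, 253, 226]) cube([31, 1188, 189]);
translate([504, 181, 415]) cube([89, 1332, 15]);
translate([660, 181, 415]) cube([89, 1332, 15]);
translate([816, 181, 415]) cube([89, 1332, 15]);
translate([972, 181, 415]) cube([89, 1332, 15]);
translate([1128, 181, 415]) cube([89, 1332, 15]);
translate([1284, 181, 415]) cube([89, 1332, 15]);
translate([1440, 181, 415]) cube([89, 1332, 15]);
translate([1596, 181, 415]) cube([89, 1332, 15]);
translate([1752, 181, 415]) cube([89, 1332, 15]);
translate([1908, 181, 415]) cube([89, 1332, 15]);
translate([2064, 181, 415]) cube([89, 1332, 15]);
translate([2220, 181, 415]) cube([89, 1332, 15]);


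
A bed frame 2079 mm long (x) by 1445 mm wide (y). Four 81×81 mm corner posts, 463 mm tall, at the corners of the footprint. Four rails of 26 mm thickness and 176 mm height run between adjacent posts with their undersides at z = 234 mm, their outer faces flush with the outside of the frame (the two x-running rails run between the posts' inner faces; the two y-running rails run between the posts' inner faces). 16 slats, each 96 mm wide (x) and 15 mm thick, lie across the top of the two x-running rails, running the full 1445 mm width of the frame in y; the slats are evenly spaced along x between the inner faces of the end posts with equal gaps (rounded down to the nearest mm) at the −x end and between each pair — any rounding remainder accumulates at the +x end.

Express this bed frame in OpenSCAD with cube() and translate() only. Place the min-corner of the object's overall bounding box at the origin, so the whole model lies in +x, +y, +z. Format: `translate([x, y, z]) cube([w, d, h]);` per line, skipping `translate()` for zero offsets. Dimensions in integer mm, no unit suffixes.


cube([81, 81, 463]);
translate([0, 1364, 0]) cube([81, 81, 463]);
translate([1998, 0, 0]) cube([81, 81, 463]);
translate([1998, 1364, 0]) cube([81, 81, 463]);
translate([81, 0, 234]) cube([1917, 26, 176]);
translate([81, 1419, 234]) cube([1917, 26, 176]);
translate([0, 81, 234]) cube([26, 1283, 176]);
translate([2053, 81, 234]) cube([26, 1283, 176]);
translate([103, 0, 410]) cube([96, 1445, 15]);
translate([221, 0, 410]) cube([96, 1445, 15]);
translate([339, 0, 410]) cube([96, 1445, 15]);
translate([457, 0, 410]) cube([96, 1445, 15]);
translate([575, 0, 410]) cube([96, 1445, 15]);
translate([693, 0, 410]) cube([96, 1445, 15]);
translate([811, 0, 410]) cube([96, 1445, 15]);
translate([929, 0, 410]) cube([96, 1445, 15]);
translate([1047, 0, 410]) cube([96, 1445, 15]);
translate([1165, 0, 410]) cube([96, 1445, 15]);
translate([1283, 0, 410]) cube([96, 1445, 15]);
translate([1401, 0, 410]) cube([96, 1445, 15]);
translate([1519, 0, 410]) cube([96, 1445, 15]);
translate([1637, 0, 410]) cube([96, 1445, 15]);
translate([1755, 0, 410]) cube([96, 1445, 15]);
translate([1873, 0, 410]) cube([96, 1445, 15]);


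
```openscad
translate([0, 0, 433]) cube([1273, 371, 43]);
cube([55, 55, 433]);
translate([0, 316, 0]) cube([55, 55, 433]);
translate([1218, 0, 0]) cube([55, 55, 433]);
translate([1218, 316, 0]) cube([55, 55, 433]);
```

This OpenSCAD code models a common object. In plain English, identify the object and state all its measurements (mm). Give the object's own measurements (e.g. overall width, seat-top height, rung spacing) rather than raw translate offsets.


A long wooden bench with a 1273 mm (x) × 371 mm (y) seat, 43 mm thick, its top surface 476 mm above the floor. Four 55 mm square legs at the seat corners, flush with the edges, run from z = 0 to the seat underside.


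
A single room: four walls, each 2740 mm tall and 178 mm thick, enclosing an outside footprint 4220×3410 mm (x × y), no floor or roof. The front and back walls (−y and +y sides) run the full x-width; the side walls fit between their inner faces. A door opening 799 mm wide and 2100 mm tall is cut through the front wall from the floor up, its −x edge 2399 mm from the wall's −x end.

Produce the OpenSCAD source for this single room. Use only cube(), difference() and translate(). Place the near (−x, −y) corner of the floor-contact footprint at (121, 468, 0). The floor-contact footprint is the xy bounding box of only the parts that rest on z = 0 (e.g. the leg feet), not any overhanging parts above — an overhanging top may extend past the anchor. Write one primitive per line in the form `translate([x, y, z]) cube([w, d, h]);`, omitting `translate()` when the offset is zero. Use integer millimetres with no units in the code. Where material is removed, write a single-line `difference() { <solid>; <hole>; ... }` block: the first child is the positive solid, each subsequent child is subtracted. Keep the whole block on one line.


difference() { translate([121, 468, 0]) cube([4220, 178, 2740]); translate([2520, 468, 0]) cube([799, 178, 2100]); }
translate([121, 3700, 0]) cube([4220, 178, 2740]);
translate([121, 646, 0]) cube([178, 3054, 2740]);
translate([4163, 646, 0]) cube([178, 3054, 2740]);


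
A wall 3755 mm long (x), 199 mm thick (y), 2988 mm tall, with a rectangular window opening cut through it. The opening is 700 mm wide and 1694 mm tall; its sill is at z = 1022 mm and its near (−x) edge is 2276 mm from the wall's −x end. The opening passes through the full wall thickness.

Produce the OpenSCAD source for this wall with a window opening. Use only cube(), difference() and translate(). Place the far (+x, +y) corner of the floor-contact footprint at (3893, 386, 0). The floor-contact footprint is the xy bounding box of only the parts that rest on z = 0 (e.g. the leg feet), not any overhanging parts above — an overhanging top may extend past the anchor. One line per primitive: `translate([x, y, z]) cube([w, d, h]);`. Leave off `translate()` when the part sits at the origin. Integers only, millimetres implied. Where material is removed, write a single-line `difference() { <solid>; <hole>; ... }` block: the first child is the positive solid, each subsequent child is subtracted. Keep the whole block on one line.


difference() { translate([138, 187, 0]) cube([3755, 199, 2988]); translate([2414, 187, 1022]) cube([700, 199, 1694]); }


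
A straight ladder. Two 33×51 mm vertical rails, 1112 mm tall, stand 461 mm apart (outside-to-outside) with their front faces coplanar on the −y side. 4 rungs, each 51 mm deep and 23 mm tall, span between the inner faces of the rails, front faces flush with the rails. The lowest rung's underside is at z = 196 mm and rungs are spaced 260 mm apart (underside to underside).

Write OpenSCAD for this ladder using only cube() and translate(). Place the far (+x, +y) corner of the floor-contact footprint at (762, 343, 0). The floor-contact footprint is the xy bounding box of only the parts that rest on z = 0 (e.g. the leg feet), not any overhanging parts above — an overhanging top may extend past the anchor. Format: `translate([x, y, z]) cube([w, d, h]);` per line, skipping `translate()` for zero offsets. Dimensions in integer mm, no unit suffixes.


translate([301, 292, 0]) cube([33, 51, 1112]);
translate([729, 292, 0]) cube([33, 51, 1112]);
translate([334, 292, 196]) cube([395, 51, 23]);
translate([334, 292, 456]) cube([395, 51, 23]);
translate([334, 292, 716]) cube([395, 51, 23]);
translate([334, 292, 976]) cube([395, 51, 23]);


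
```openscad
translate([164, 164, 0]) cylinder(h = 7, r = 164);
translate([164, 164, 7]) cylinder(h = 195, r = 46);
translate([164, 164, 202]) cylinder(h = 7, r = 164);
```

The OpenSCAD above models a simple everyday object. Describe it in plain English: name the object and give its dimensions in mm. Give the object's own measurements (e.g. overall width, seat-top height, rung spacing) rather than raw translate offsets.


A spool: two coaxial disc flanges of radius 164 mm and thickness 7 mm, joined by a core cylinder of radius 46 mm and height 195 mm. The lower flange rests on z = 0 and the three cylinders share a vertical axis.


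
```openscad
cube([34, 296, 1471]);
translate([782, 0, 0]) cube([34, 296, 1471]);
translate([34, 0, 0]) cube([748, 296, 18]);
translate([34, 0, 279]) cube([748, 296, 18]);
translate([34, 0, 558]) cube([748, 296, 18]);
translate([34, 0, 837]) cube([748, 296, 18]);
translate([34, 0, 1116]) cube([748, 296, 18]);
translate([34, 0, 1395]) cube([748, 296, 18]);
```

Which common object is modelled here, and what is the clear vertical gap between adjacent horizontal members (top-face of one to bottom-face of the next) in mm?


A bookshelf. The clear shelf gap is 261 mm.

Two tall side panels with 6 horizontal boards between them — a bookshelf. The first two shelf undersides are at z = 0 and z = 279; with shelf thickness 18, the clear gap is 279 − 0 − 18 = 261 mm.


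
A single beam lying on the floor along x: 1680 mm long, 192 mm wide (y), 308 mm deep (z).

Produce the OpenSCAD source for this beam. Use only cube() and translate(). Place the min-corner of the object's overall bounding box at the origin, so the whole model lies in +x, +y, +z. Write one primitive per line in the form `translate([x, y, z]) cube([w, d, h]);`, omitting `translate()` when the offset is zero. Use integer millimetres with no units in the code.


cube([1680, 192, 308]);


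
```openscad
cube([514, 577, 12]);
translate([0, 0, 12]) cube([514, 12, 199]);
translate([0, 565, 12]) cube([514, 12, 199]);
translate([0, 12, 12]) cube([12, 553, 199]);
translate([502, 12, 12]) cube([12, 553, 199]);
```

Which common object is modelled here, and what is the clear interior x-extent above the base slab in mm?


An open box. The internal width is 490 mm.

A 514×577 base slab with four walls standing on it — an open box. The base is 514 mm wide and the walls are 12 mm thick, so the internal width is 514 − 2 × 12 = 490 mm.


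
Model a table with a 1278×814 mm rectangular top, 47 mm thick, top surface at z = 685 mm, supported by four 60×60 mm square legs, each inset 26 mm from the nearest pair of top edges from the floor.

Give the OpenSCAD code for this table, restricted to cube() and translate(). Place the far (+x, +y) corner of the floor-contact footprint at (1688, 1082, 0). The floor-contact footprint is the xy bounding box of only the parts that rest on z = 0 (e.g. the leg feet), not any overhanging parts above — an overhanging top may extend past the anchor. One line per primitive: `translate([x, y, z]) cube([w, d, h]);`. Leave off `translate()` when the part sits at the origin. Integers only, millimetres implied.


translate([436, 294, 638]) cube([1278, 814, 47]);
translate([462, 320, 0]) cube([60, 60, 638]);
translate([1628, 320, 0]) cube([60, 60, 638]);
translate([462, 1022, 0]) cube([60, 60, 638]);
translate([1628, 1022, 0]) cube([60, 60, 638]);


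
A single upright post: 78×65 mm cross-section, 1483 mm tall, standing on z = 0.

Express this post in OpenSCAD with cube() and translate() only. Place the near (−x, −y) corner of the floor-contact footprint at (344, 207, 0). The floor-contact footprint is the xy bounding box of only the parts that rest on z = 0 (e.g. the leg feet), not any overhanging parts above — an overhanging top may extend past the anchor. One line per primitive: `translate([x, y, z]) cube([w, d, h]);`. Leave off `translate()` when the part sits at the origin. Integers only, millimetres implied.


translate([344, 207, 0]) cube([78, 65, 1483]);


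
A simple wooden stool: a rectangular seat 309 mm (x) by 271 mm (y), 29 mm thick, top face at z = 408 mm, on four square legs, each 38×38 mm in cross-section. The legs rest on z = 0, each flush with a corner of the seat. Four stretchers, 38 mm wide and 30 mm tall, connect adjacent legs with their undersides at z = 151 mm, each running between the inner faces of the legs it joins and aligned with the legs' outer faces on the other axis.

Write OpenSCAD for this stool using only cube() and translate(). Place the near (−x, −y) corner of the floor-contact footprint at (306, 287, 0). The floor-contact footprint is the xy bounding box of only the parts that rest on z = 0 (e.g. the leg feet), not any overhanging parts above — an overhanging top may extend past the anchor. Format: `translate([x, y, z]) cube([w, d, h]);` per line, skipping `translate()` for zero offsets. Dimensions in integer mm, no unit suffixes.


translate([306, 287, 379]) cube([309, 271, 29]);
translate([306, 287, 0]) cube([38, 38, 379]);
translate([577, 287, 0]) cube([38, 38, 379]);
translate([306, 520, 0]) cube([38, 38, 379]);
translate([577, 520, 0]) cube([38, 38, 379]);
translate([344, 287, 151]) cube([233, 38, 30]);
translate([344, 520, 151]) cube([233, 38, 30]);
translate([306, 325, 151]) cube([38, 195, 30]);
translate([577, 325, 151]) cube([38, 195, 30]);


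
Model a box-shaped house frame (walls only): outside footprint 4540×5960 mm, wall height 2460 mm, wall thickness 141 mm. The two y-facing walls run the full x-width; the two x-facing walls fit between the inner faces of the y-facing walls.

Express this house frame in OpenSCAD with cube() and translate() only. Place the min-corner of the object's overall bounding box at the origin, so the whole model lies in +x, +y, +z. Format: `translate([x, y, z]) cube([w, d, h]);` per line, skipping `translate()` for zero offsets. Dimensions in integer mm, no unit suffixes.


cube([4540, 141, 2460]);
translate([0, 5819, 0]) cube([4540, 141, 2460]);
translate([0, 141, 0]) cube([141, 5678, 2460]);
translate([4399, 141, 0]) cube([141, 5678, 2460]);


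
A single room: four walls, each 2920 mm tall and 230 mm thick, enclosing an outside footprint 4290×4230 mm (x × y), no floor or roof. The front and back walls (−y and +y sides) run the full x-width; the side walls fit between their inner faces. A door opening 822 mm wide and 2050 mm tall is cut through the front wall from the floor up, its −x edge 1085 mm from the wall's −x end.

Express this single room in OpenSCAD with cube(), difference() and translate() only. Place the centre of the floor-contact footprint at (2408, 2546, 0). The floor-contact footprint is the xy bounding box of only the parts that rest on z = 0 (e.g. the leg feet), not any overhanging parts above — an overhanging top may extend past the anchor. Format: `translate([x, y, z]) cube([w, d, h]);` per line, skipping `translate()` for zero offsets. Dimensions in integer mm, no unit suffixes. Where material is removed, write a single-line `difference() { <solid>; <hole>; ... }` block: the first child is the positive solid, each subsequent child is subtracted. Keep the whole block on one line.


difference() { translate([263, 431, 0]) cube([4290, 230, 2920]); translate([1348, 431, 0]) cube([822, 230, 2050]); }
translate([263, 4431, 0]) cube([4290, 230, 2920]);
translate([263, 661, 0]) cube([230, 3770, 2920]);
translate([4323, 661, 0]) cube([230, 3770, 2920]);


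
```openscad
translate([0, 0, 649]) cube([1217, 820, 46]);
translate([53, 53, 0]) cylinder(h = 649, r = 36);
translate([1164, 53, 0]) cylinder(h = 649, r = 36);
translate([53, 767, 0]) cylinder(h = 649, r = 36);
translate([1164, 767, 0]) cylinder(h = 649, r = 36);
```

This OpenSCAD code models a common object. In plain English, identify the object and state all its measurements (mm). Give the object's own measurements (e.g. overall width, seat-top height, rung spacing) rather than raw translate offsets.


A rectangular dining table. The top is 1217×820×46 mm with its upper surface at z = 695 mm. It stands on four round legs of 72 mm diameter, each leg's bounding box inset 17 mm from the nearest pair of top edges, running from the floor to the underside of the top.


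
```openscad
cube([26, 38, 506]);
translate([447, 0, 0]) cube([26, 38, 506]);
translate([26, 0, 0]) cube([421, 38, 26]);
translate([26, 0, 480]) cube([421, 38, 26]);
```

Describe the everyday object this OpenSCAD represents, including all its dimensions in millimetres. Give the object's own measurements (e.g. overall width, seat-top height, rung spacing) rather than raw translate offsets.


A rectangular picture frame lying in the x–z plane (depth along y). The opening is 421 mm wide (x) by 454 mm tall (z), surrounded by a border 26 mm wide on all four sides. The frame is 38 mm deep and is made of two full-height vertical stiles with two horizontal rails fitted between them.


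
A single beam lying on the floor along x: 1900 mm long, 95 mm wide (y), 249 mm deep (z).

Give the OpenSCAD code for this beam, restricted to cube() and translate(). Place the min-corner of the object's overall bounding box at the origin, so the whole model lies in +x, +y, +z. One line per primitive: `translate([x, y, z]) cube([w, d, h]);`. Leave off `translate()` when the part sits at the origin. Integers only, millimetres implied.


cube([1900, 95, 249]);


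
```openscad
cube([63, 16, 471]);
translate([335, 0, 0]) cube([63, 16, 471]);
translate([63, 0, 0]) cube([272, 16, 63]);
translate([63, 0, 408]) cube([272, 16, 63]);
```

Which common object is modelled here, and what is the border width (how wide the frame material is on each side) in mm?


A picture frame. The border width is 63 mm.

Four thin pieces enclosing a rectangular opening — a picture frame. The two full-height stiles are 471 mm tall; the top rail sits at z = 408 and is 63 mm tall, so the border above the opening is 471 − 408 = 63 mm, matching the stile x-width.
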